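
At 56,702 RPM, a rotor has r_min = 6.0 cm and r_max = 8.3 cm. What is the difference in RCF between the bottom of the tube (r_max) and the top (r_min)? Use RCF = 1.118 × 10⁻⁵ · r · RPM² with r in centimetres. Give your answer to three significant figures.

ΔRCF = 1.118 × 10⁻⁵ × (r_max − r_min) × N² = 1.118 × 10⁻⁵ × 2.3 × 3,215,116,804 ≈ 82,673.5

≈ 82700 × g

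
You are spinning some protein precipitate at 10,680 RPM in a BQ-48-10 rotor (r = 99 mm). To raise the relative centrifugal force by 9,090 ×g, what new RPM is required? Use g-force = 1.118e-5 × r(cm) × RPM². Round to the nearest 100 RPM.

r = 99 mm = 9.9 cm
Current RCF = 1.118 × 10⁻⁵ × 9.9 × (10680)² = 1.118 × 10⁻⁵ × 9.9 × 114,062,400 ≈ 12,624.7 × g
Target RCF = 12,624.7 + 9,090 = 21,714.7 × g
N² = 21,714.7 / (11.0682 × 10⁻⁵) = 196,189,986
N ≈ √196,189,986 ≈ 14,006.8

14000 RPM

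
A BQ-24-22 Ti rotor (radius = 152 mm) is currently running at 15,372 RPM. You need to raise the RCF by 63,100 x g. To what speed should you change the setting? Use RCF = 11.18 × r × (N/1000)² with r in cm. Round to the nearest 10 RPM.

r = 152 mm = 15.2 cm
Current RCF = 11.18 × 15.2 × (15.372)² = 11.18 × 15.2 × 236.298384 ≈ 40,155.6 × g
Target RCF = 40,155.6 + 63,100 = 103,255.6 × g
(N/1000)² = 103,255.6 / 169.936 = 607.6146
N = 1000 × √607.6146 ≈ 24,649.8

N₂ ≈ 24650 RPM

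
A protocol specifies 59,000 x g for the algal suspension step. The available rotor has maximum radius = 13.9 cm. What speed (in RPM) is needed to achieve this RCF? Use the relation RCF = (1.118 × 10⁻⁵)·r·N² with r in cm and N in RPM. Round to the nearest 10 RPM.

59,000 = 1.118 × 10⁻⁵ × 13.9 × N²
N² = 59,000 / (15.5402 × 10⁻⁵) = 379,660,493
N ≈ √379,660,493 ≈ 19,484.9

≈ 19480 RPM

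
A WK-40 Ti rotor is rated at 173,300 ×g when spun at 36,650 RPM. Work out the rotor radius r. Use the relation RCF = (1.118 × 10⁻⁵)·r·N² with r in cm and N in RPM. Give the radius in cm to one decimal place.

173300 = 1.118 × 10⁻⁵ × r × (36650)²
r = 173300 / (1.118 × 10⁻⁵ × 1,343,222,500) = 173300 / 15017.23 ≈ 11.540 cm

r ≈ 11.5 cm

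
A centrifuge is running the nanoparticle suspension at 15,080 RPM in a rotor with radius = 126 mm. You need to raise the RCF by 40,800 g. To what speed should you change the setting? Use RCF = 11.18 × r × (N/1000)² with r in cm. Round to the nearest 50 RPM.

N₂ ≈ 22750 RPM

r = 126 mm = 12.6 cm
Current RCF = 11.18 × 12.6 × (15.08)² = 11.18 × 12.6 × 227.4064 ≈ 32,034.3 × g
Target RCF = 32,034.3 + 40,800 = 72,834.3 × g
(N/1000)² = 72,834.3 / 140.868 = 517.0394
N = 1000 × √517.0394 ≈ 22,738.5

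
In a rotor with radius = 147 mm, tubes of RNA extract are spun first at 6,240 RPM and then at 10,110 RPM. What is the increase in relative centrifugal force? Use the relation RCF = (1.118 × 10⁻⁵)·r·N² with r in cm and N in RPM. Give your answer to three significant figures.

≈ 10400 x g

r = 147 mm = 14.7 cm
RCF₁ = 1.118 × 10⁻⁵ × 14.7 × (6240)² = 1.118 × 10⁻⁵ × 14.7 × 38,937,600 ≈ 6,399.2 × g
RCF₂ = 1.118 × 10⁻⁵ × 14.7 × (10110)² = 1.118 × 10⁻⁵ × 14.7 × 102,212,100 ≈ 16,798.1 × g
Increase = 16,798.1 − 6,399.2 = 10,398.9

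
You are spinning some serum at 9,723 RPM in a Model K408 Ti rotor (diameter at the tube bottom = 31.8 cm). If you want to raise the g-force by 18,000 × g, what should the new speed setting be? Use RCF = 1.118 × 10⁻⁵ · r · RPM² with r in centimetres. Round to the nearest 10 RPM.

N₂ ≈ 13990 RPM

r = 31.8 / 2 = 15.9 cm
Current RCF = 1.118 × 10⁻⁵ × 15.9 × (9723)² = 1.118 × 10⁻⁵ × 15.9 × 94,536,729 ≈ 16,805 × g
Target RCF = 16,805 + 18,000 = 34,805 × g
N² = 34,805 / (17.7762 × 10⁻⁵) = 195,795,502
N ≈ √195,795,502 ≈ 13,992.7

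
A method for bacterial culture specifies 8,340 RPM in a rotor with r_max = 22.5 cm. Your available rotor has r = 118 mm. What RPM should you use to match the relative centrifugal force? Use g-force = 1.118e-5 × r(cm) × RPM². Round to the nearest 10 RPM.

RCF = 1.118 × 10⁻⁵ × r × N²
RCF_original = 1.118 × 10⁻⁵ × 22.5 × (8340)² = 1.118 × 10⁻⁵ × 22.5 × 69,555,600 ≈ 17,496.7 × g
Your rotor: r = 118 mm = 11.8 cm
17,496.7 = 1.118 × 10⁻⁵ × 11.8 × N²
N² = 17,496.7 / (13.1924 × 10⁻⁵) = 132,627,119
N ≈ √132,627,119 ≈ 11,516.4

11520 RPM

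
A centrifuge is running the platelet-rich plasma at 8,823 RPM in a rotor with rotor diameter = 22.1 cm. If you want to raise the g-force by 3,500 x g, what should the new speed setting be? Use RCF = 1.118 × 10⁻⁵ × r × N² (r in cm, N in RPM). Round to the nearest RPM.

≈ 10304 RPM

r = 22.1 / 2 = 11.05 cm
Current RCF = 1.118 × 10⁻⁵ × 11.05 × (8823)² = 1.118 × 10⁻⁵ × 11.05 × 77,845,329 ≈ 9,616.9 × g
Target RCF = 9,616.9 + 3,500 = 13,116.9 × g
N² = 13,116.9 / (12.3539 × 10⁻⁵) = 106,176,187
N ≈ √106,176,187 ≈ 10,304.2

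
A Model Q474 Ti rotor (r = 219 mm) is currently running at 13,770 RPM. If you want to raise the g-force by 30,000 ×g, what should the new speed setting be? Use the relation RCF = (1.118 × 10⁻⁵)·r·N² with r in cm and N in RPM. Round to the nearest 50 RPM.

17650 RPM

r = 219 mm = 21.9 cm
Current RCF = 1.118 × 10⁻⁵ × 21.9 × (13770)² = 1.118 × 10⁻⁵ × 21.9 × 189,612,900 ≈ 46,425.2 × g
Target RCF = 46,425.2 + 30,000 = 76,425.2 × g
N² = 76,425.2 / (24.4842 × 10⁻⁵) = 312,140,891
N ≈ √312,140,891 ≈ 17,667.5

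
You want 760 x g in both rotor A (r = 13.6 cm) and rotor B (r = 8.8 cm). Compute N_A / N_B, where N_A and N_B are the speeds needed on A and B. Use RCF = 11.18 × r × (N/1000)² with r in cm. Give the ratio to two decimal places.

0.80

At fixed RCF, N ∝ 1/√r, so N_A/N_B = √(r_B/r_A) = √(8.8/13.6) = √0.647059 = 0.8044.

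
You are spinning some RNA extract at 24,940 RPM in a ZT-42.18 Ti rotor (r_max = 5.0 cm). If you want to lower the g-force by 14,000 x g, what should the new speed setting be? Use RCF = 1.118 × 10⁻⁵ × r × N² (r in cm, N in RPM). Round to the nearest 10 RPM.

19280 RPM

Current RCF = 1.118 × 10⁻⁵ × 5 × (24940)² = 1.118 × 10⁻⁵ × 5 × 622,003,600 ≈ 34,770 × g
Target RCF = 34,770 − 14,000 = 20,770 × g
N² = 20,770 / (5.59 × 10⁻⁵) = 371,556,351
N ≈ √371,556,351 ≈ 19,275.8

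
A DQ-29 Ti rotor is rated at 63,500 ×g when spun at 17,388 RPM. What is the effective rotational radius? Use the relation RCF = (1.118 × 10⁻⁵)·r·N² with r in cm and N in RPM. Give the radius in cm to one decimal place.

63500 = 1.118 × 10⁻⁵ × r × (17388)²
r = 63500 / (1.118 × 10⁻⁵ × 302,342,544) = 63500 / 3380.19 ≈ 18.786 cm

≈ 18.8 cm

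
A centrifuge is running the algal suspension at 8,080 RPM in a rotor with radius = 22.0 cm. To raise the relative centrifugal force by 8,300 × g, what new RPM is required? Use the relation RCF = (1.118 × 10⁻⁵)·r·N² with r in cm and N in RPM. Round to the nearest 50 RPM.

N₂ ≈ 9950 RPM

Current RCF = 1.118 × 10⁻⁵ × 22 × (8080)² = 1.118 × 10⁻⁵ × 22 × 65,286,400 ≈ 16,057.8 × g
Target RCF = 16,057.8 + 8,300 = 24,357.8 × g
N² = 24,357.8 / (24.596 × 10⁻⁵) = 99,031,550
N ≈ √99,031,550 ≈ 9,951.5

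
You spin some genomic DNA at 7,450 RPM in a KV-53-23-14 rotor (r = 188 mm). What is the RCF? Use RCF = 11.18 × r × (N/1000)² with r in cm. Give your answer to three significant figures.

r = 188 mm = 18.8 cm
RCF = 11.18 × 18.8 × (7.45)² = 11.18 × 18.8 × 55.5025 ≈ 11,665.7 × g

11700 g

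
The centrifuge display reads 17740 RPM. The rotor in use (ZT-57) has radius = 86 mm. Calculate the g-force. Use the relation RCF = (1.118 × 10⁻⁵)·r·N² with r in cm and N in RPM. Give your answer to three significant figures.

≈ 30300 ×g

r = 86 mm = 8.6 cm
RCF = 1.118 × 10⁻⁵ × 8.6 × (17740)² = 1.118 × 10⁻⁵ × 8.6 × 314,707,600 ≈ 30,258.5 × g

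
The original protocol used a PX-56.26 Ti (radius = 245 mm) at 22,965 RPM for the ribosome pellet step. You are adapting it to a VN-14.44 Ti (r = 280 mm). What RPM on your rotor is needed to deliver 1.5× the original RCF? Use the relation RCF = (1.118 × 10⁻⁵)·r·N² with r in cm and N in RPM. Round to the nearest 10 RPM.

Original rotor: r = 245 mm = 24.5 cm
RCF = 1.118 × 10⁻⁵ × r × N²
RCF_original = 1.118 × 10⁻⁵ × 24.5 × (22965)² = 1.118 × 10⁻⁵ × 24.5 × 527,391,225 ≈ 144,457.7 × g
Target RCF = 1.5 × 144,457.7 ≈ 216,686.6 × g
Your rotor: r = 280 mm = 28.0 cm
216,686.6 = 1.118 × 10⁻⁵ × 28 × N²
N² = 216,686.6 / (31.304 × 10⁻⁵) = 692,200,997
N ≈ √692,200,997 ≈ 26,309.7

≈ 26310 RPM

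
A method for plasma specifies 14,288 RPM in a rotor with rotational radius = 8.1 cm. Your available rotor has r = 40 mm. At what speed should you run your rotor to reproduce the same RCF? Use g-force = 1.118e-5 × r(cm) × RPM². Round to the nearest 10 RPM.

RCF_original = 1.118 × 10⁻⁵ × 8.1 × (14288)² = 1.118 × 10⁻⁵ × 8.1 × 204,146,944 ≈ 18,487.1 × g
Your rotor: r = 40 mm = 4.0 cm
18,487.1 = 1.118 × 10⁻⁵ × 4 × N²
N² = 18,487.1 / (4.472 × 10⁻⁵) = 413,396,691
N ≈ √413,396,691 ≈ 20,332.2

≈ 20330 RPM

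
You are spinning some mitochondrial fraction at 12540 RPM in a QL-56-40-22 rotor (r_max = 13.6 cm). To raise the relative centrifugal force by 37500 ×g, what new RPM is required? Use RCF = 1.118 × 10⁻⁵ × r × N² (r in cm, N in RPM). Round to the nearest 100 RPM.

Current RCF = 1.118 × 10⁻⁵ × 13.6 × (12540)² = 1.118 × 10⁻⁵ × 13.6 × 157,251,600 ≈ 23,909.8 × g
Target RCF = 23,909.8 + 37,500 = 61,409.8 × g
N² = 61,409.8 / (15.2048 × 10⁻⁵) = 403,884,300
N ≈ √403,884,300 ≈ 20,096.9

≈ 20100 RPM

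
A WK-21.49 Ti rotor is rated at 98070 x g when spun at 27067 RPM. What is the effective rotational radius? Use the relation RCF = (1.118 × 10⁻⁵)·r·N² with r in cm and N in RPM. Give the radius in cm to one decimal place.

98070 = 1.118 × 10⁻⁵ × r × (27067)²
r = 98070 / (1.118 × 10⁻⁵ × 732,622,489) = 98070 / 8190.719 ≈ 11.973 cm

r ≈ 12.0 cm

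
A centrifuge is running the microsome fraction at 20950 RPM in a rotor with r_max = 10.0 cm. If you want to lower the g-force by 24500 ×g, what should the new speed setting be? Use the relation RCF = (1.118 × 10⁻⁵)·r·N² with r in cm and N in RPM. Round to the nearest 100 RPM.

Current RCF = 1.118 × 10⁻⁵ × 10 × (20950)² = 1.118 × 10⁻⁵ × 10 × 438,902,500 ≈ 49,069.3 × g
Target RCF = 49,069.3 − 24,500 = 24,569.3 × g
N² = 24,569.3 / (11.18 × 10⁻⁵) = 219,761,181
N ≈ √219,761,181 ≈ 14,824.3

≈ 14800 RPM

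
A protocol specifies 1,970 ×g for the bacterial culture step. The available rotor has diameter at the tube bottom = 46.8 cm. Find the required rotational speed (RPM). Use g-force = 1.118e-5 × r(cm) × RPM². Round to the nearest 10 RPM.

≈ 2740 RPM

r = 46.8 / 2 = 23.4 cm
1,970 = 1.118 × 10⁻⁵ × 23.4 × N²
N² = 1,970 / (26.1612 × 10⁻⁵) = 7,530,236
N ≈ √7,530,236 ≈ 2,744.1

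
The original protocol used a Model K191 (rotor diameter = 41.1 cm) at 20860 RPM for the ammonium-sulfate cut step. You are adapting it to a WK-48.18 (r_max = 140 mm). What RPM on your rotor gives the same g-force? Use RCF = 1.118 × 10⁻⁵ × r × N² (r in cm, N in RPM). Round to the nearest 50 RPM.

≈ 25250 RPM

Original rotor: r = 41.1 / 2 = 20.55 cm
RCF_original = 1.118 × 10⁻⁵ × 20.55 × (20860)² = 1.118 × 10⁻⁵ × 20.55 × 435,139,600 ≈ 99,972.9 × g
Your rotor: r = 140 mm = 14.0 cm
99,972.9 = 1.118 × 10⁻⁵ × 14 × N²
N² = 99,972.9 / (15.652 × 10⁻⁵) = 638,722,847
N ≈ √638,722,847 ≈ 25,273.0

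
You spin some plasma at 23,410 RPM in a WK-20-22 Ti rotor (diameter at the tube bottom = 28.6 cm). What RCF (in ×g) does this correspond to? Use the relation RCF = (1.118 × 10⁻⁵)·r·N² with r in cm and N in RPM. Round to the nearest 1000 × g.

r = 28.6 / 2 = 14.3 cm
RCF = 1.118 × 10⁻⁵ × r × N²
RCF = 1.118 × 10⁻⁵ × 14.3 × (23410)² = 1.118 × 10⁻⁵ × 14.3 × 548,028,100 ≈ 87,615.4 × g

RCF ≈ 88000 ×g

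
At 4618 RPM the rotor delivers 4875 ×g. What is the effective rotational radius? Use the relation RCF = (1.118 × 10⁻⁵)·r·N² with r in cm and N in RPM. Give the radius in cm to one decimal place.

4875 = 1.118 × 10⁻⁵ × r × (4618)²
r = 4875 / (1.118 × 10⁻⁵ × 21,325,924) = 4875 / 238.4238 ≈ 20.447 cm

20.4 cm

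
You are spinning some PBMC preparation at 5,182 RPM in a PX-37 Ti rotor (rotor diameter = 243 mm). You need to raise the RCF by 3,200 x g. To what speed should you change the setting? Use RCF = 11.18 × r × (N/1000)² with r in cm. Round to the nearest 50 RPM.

≈ 7100 RPM

r = 243 mm / 2 = 121.5 mm = 12.15 cm
Current RCF = 11.18 × 12.15 × (5.182)² = 11.18 × 12.15 × 26.853124 ≈ 3,647.6 × g
Target RCF = 3,647.6 + 3,200 = 6,847.6 × g
(N/1000)² = 6,847.6 / 135.837 = 50.41042
N = 1000 × √50.41042 ≈ 7,100.0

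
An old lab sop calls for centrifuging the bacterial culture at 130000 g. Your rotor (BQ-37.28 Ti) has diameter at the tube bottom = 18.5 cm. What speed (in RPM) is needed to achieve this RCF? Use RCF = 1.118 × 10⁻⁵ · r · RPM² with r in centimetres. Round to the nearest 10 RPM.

≈ 35460 RPM

r = 18.5 / 2 = 9.25 cm
RCF = 1.118 × 10⁻⁵ × r × N²
130,000 = 1.118 × 10⁻⁵ × 9.25 × N²
N² = 130,000 / (10.3415 × 10⁻⁵) = 1,257,071,025
N ≈ √1,257,071,025 ≈ 35,455.2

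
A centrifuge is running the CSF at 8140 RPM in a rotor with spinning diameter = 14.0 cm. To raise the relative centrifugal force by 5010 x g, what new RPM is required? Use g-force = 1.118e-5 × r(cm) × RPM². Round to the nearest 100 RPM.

r = 14.0 / 2 = 7 cm
Current RCF = 1.118 × 10⁻⁵ × 7 × (8140)² = 1.118 × 10⁻⁵ × 7 × 66,259,600 ≈ 5,185.5 × g
Target RCF = 5,185.5 + 5,010 = 10,195.5 × g
N² = 10,195.5 / (7.826 × 10⁻⁵) = 130,277,281
N ≈ √130,277,281 ≈ 11,413.9

≈ 11400 RPM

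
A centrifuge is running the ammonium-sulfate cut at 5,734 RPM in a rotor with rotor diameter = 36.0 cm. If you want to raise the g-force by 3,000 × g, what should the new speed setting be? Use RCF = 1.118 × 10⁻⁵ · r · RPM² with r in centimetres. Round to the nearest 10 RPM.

r = 36.0 / 2 = 18 cm
Current RCF = 1.118 × 10⁻⁵ × 18 × (5734)² = 1.118 × 10⁻⁵ × 18 × 32,878,756 ≈ 6,616.5 × g
Target RCF = 6,616.5 + 3,000 = 9,616.5 × g
N² = 9,616.5 / (20.124 × 10⁻⁵) = 47,786,225
N ≈ √47,786,225 ≈ 6,912.8

N₂ ≈ 6910 RPM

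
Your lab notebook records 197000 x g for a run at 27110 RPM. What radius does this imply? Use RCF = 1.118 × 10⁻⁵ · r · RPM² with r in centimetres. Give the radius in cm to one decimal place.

RCF = 1.118 × 10⁻⁵ × r × N²
197000 = 1.118 × 10⁻⁵ × r × (27110)²
r = 197000 / (1.118 × 10⁻⁵ × 734,952,100) = 197000 / 8216.764 ≈ 23.975 cm

r ≈ 24.0 cm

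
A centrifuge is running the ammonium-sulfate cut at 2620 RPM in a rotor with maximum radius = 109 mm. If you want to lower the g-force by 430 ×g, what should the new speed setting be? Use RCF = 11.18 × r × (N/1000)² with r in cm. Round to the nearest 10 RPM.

1830 RPM

r = 109 mm = 10.9 cm
Current RCF = 11.18 × 10.9 × (2.62)² = 11.18 × 10.9 × 6.8644 ≈ 836.5 × g
Target RCF = 836.5 − 430 = 406.5 × g
(N/1000)² = 406.5 / 121.862 = 3.33574
N = 1000 × √3.33574 ≈ 1,826.4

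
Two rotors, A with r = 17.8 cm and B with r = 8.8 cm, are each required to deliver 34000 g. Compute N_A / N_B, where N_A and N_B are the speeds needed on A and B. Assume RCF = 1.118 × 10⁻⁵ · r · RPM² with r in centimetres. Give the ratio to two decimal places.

0.70

At fixed RCF, N ∝ 1/√r, so N_A/N_B = √(r_B/r_A) = √(8.8/17.8) = √0.494382 = 0.7031.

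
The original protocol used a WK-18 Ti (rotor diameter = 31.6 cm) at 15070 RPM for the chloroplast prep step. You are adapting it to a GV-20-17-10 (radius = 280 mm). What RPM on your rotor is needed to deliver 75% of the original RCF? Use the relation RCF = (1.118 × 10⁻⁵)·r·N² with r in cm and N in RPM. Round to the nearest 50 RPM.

Original rotor: r = 31.6 / 2 = 15.8 cm
RCF_original = 1.118 × 10⁻⁵ × 15.8 × (15070)² = 1.118 × 10⁻⁵ × 15.8 × 227,104,900 ≈ 40,116.7 × g
Target RCF = 0.75 × 40,116.7 ≈ 30,087.5 × g
Your rotor: r = 280 mm = 28.0 cm
30,087.5 = 1.118 × 10⁻⁵ × 28 × N²
N² = 30,087.5 / (31.304 × 10⁻⁵) = 96,113,915
N ≈ √96,113,915 ≈ 9,803.8

9800 RPM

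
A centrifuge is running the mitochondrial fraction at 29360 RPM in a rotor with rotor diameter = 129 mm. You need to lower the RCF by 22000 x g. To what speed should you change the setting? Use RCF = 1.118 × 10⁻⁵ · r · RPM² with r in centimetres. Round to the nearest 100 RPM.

r = 129 mm / 2 = 64.5 mm = 6.45 cm
Current RCF = 1.118 × 10⁻⁵ × 6.45 × (29360)² = 1.118 × 10⁻⁵ × 6.45 × 862,009,600 ≈ 62,160.4 × g
Target RCF = 62,160.4 − 22,000 = 40,160.4 × g
N² = 40,160.4 / (7.2111 × 10⁻⁵) = 556,924,741
N ≈ √556,924,741 ≈ 23,599.3

23600 RPM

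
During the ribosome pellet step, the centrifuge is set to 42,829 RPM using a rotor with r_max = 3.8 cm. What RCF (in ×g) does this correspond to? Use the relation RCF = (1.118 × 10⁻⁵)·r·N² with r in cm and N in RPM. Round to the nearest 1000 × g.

≈ 78000 ×g

RCF = 1.118 × 10⁻⁵ × 3.8 × (42829)² = 1.118 × 10⁻⁵ × 3.8 × 1,834,323,241 ≈ 77,929.4 × g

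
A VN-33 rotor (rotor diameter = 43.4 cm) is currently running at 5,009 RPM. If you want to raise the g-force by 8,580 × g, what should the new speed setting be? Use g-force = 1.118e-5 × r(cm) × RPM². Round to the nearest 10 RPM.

N₂ ≈ 7780 RPM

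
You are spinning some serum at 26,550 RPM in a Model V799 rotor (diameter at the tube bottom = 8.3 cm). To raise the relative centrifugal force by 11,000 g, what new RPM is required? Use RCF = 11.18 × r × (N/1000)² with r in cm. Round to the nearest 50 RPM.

r = 8.3 / 2 = 4.15 cm
Current RCF = 11.18 × 4.15 × (26.55)² = 11.18 × 4.15 × 704.9025 ≈ 32,705.4 × g
Target RCF = 32,705.4 + 11,000 = 43,705.4 × g
(N/1000)² = 43,705.4 / 46.397 = 941.9876
N = 1000 × √941.9876 ≈ 30,691.8

30700 RPM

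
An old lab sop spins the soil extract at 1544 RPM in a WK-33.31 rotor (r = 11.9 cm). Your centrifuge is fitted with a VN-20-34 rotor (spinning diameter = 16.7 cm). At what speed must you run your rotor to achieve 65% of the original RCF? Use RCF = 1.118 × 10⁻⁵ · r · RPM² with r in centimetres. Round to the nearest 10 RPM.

≈ 1490 RPM

RCF_original = 1.118 × 10⁻⁵ × 11.9 × (1544)² = 1.118 × 10⁻⁵ × 11.9 × 2,383,936 ≈ 317.2 × g
Target RCF = 0.65 × 317.2 ≈ 206.2 × g
Your rotor: r = 16.7 / 2 = 8.35 cm
206.2 = 1.118 × 10⁻⁵ × 8.35 × N²
N² = 206.2 / (9.3353 × 10⁻⁵) = 2,208,820
N ≈ √2,208,820 ≈ 1,486.2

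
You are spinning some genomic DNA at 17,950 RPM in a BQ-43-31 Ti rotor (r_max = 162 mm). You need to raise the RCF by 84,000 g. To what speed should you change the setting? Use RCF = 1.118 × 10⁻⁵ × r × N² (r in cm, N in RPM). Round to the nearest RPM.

28036 RPM

r = 162 mm = 16.2 cm
Current RCF = 1.118 × 10⁻⁵ × 16.2 × (17950)² = 1.118 × 10⁻⁵ × 16.2 × 322,202,500 ≈ 58,356 × g
Target RCF = 58,356 + 84,000 = 142,356 × g
N² = 142,356 / (18.1116 × 10⁻⁵) = 785,993,507
N ≈ √785,993,507 ≈ 28,035.6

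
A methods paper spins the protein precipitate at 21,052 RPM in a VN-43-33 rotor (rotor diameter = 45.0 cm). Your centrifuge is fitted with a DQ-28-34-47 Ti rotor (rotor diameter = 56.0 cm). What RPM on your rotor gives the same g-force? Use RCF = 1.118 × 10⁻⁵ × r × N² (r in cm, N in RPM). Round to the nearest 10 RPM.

18870 RPM

Original rotor: r = 45.0 / 2 = 22.5 cm
RCF = 1.118 × 10⁻⁵ × r × N²
RCF_original = 1.118 × 10⁻⁵ × 22.5 × (21052)² = 1.118 × 10⁻⁵ × 22.5 × 443,186,704 ≈ 111,483.6 × g
Your rotor: r = 56.0 / 2 = 28 cm
111,483.6 = 1.118 × 10⁻⁵ × 28 × N²
N² = 111,483.6 / (31.304 × 10⁻⁵) = 356,132,124
N ≈ √356,132,124 ≈ 18,871.5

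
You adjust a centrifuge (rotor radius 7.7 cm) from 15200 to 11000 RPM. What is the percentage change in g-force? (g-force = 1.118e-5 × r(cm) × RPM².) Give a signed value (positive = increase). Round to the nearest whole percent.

RCF ∝ N², so the ratio is (11000/15200)² = (0.723684)² = 0.5237.
Change = 0.5237 − 1 = -0.4763 → -47.6%.

-48%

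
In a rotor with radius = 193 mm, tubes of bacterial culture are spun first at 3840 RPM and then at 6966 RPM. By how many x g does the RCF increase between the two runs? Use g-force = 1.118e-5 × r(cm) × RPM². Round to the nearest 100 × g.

7300 x g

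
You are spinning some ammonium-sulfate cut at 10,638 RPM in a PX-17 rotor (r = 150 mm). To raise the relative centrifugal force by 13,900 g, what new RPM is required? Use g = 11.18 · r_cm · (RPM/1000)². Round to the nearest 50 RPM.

≈ 14000 RPM

r = 150 mm = 15.0 cm
Current RCF = 11.18 × 15 × (10.638)² = 11.18 × 15 × 113.167044 ≈ 18,978.1 × g
Target RCF = 18,978.1 + 13,900 = 32,878.1 × g
(N/1000)² = 32,878.1 / 167.7 = 196.0531
N = 1000 × √196.0531 ≈ 14,001.9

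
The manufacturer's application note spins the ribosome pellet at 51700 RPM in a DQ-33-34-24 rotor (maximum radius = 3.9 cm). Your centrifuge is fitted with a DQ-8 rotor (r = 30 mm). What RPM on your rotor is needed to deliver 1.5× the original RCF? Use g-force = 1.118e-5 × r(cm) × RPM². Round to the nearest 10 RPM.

RCF_original = 1.118 × 10⁻⁵ × 3.9 × (51700)² = 1.118 × 10⁻⁵ × 3.9 × 2,672,890,000 ≈ 116,543.3 × g
Target RCF = 1.5 × 116,543.3 ≈ 174,815 × g
Your rotor: r = 30 mm = 3.0 cm
174,815 = 1.118 × 10⁻⁵ × 3 × N²
N² = 174,815 / (3.354 × 10⁻⁵) = 5,212,134,764
N ≈ √5,212,134,764 ≈ 72,195.1

≈ 72200 RPM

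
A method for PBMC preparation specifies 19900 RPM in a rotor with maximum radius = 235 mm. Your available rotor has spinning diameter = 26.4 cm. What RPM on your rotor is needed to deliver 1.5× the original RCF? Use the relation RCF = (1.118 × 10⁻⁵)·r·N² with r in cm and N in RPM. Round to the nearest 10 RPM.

32520 RPM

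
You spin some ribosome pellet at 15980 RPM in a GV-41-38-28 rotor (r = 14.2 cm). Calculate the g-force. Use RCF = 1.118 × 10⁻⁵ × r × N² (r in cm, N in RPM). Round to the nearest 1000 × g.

41000 ×g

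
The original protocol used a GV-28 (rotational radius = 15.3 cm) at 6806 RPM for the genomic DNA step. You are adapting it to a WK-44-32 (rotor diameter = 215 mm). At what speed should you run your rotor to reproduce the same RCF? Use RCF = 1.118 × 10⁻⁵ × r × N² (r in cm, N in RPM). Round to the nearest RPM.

≈ 8120 RPM

RCF = 1.118 × 10⁻⁵ × r × N²
RCF_original = 1.118 × 10⁻⁵ × 15.3 × (6806)² = 1.118 × 10⁻⁵ × 15.3 × 46,321,636 ≈ 7,923.5 × g
Your rotor: r = 215 mm / 2 = 107.5 mm = 10.75 cm
7,923.5 = 1.118 × 10⁻⁵ × 10.75 × N²
N² = 7,923.5 / (12.0185 × 10⁻⁵) = 65,927,528
N ≈ √65,927,528 ≈ 8,119.6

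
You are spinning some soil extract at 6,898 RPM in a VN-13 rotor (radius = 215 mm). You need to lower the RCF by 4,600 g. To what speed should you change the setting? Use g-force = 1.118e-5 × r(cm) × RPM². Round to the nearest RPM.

≈ 5333 RPM

r = 215 mm = 21.5 cm
Current RCF = 1.118 × 10⁻⁵ × 21.5 × (6898)² = 1.118 × 10⁻⁵ × 21.5 × 47,582,404 ≈ 11,437.4 × g
Target RCF = 11,437.4 − 4,600 = 6,837.4 × g
N² = 6,837.4 / (24.037 × 10⁻⁵) = 28,445,313
N ≈ √28,445,313 ≈ 5,333.4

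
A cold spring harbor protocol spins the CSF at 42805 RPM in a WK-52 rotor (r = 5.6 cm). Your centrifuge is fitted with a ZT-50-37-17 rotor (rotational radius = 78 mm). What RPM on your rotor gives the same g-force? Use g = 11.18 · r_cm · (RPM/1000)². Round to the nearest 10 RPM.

36270 RPM

RCF_original = 11.18 × 5.6 × (42.805)² = 11.18 × 5.6 × 1,832.268025 ≈ 114,714.6 × g
Your rotor: r = 78 mm = 7.8 cm
114,714.6 = 11.18 × 7.8 × (N/1000)²
(N/1000)² = 114,714.6 / 87.204 = 1315.474
N = 1000 × √1315.474 ≈ 36,269.5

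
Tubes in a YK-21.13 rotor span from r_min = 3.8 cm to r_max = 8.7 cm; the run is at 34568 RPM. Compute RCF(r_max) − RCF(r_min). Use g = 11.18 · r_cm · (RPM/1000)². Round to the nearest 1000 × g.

≈ 65000 x g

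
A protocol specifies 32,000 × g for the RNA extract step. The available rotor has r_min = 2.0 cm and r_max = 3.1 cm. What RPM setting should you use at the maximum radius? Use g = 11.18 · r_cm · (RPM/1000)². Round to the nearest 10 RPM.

≈ 30390 RPM

Use r_max = 3.1 cm.
RCF = 11.18 × r × (N/1000)²
32,000 = 11.18 × 3.1 × (N/1000)²
(N/1000)² = 32,000 / 34.658 = 923.3078
N = 1000 × √923.3078 ≈ 30,386.0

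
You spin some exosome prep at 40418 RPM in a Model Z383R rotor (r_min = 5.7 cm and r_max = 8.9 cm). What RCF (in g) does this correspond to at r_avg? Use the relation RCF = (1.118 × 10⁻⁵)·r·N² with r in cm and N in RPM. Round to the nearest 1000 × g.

133000 g

r_avg = (5.7 + 8.9) / 2 = 7.3 cm
RCF = 1.118 × 10⁻⁵ × 7.3 × (40418)² = 1.118 × 10⁻⁵ × 7.3 × 1,633,614,724 ≈ 133,325.8 × g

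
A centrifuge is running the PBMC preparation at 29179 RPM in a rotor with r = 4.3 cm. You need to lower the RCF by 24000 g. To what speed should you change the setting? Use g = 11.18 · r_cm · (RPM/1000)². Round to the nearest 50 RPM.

≈ 18750 RPM

Current RCF = 11.18 × 4.3 × (29.179)² = 11.18 × 4.3 × 851.414041 ≈ 40,930.9 × g
Target RCF = 40,930.9 − 24,000 = 16,930.9 × g
(N/1000)² = 16,930.9 / 48.074 = 352.1841
N = 1000 × √352.1841 ≈ 18,766.6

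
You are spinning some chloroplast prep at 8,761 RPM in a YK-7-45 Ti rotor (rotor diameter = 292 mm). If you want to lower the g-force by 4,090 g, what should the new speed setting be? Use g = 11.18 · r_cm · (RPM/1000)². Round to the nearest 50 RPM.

≈ 7200 RPM

r = 292 mm / 2 = 146 mm = 14.6 cm
Current RCF = 11.18 × 14.6 × (8.761)² = 11.18 × 14.6 × 76.755121 ≈ 12,528.6 × g
Target RCF = 12,528.6 − 4,090 = 8,438.6 × g
(N/1000)² = 8,438.6 / 163.228 = 51.69824
N = 1000 × √51.69824 ≈ 7,190.1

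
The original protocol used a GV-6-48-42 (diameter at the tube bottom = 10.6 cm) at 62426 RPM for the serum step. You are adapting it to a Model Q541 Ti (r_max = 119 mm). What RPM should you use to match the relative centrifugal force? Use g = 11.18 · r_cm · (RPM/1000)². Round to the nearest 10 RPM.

≈ 41660 RPM

Original rotor: r = 10.6 / 2 = 5.3 cm
RCF_original = 11.18 × 5.3 × (62.426)² = 11.18 × 5.3 × 3,897.005476 ≈ 230,913.2 × g
Your rotor: r = 119 mm = 11.9 cm
230,913.2 = 11.18 × 11.9 × (N/1000)²
(N/1000)² = 230,913.2 / 133.042 = 1735.641
N = 1000 × √1735.641 ≈ 41,661.0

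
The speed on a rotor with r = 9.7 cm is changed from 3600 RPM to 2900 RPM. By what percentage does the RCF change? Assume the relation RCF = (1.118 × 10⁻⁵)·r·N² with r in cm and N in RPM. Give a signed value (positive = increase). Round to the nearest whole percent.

-35%

RCF ∝ N², so the ratio is (2900/3600)² = (0.805556)² = 0.6489.
Change = 0.6489 − 1 = -0.3511 → -35.1%.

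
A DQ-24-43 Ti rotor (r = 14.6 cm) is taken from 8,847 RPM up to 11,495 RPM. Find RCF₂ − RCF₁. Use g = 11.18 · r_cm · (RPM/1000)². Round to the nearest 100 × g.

RCF₁ = 11.18 × 14.6 × (8.847)² = 11.18 × 14.6 × 78.269409 ≈ 12,775.8 × g
RCF₂ = 11.18 × 14.6 × (11.495)² = 11.18 × 14.6 × 132.135025 ≈ 21,568.1 × g
Increase = 21,568.1 − 12,775.8 = 8,792.3

8800 g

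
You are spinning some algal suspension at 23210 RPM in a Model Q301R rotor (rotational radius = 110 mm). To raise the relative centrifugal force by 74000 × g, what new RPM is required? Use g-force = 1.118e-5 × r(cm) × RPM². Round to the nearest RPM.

r = 110 mm = 11.0 cm
Current RCF = 1.118 × 10⁻⁵ × 11 × (23210)² = 1.118 × 10⁻⁵ × 11 × 538,704,100 ≈ 66,249.8 × g
Target RCF = 66,249.8 + 74,000 = 140,249.8 × g
N² = 140,249.8 / (12.298 × 10⁻⁵) = 1,140,427,712
N ≈ √1,140,427,712 ≈ 33,770.2

≈ 33770 RPM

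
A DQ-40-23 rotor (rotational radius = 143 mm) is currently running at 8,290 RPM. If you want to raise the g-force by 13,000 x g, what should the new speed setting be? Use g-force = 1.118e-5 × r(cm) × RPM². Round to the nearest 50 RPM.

r = 143 mm = 14.3 cm
Current RCF = 1.118 × 10⁻⁵ × 14.3 × (8290)² = 1.118 × 10⁻⁵ × 14.3 × 68,724,100 ≈ 10,987.2 × g
Target RCF = 10,987.2 + 13,000 = 23,987.2 × g
N² = 23,987.2 / (15.9874 × 10⁻⁵) = 150,038,155
N ≈ √150,038,155 ≈ 12,249.0

N₂ ≈ 12250 RPM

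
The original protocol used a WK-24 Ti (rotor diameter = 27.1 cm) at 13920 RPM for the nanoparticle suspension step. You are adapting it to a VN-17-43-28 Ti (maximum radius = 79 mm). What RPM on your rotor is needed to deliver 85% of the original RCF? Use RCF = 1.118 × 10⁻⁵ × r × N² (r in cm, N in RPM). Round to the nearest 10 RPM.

16810 RPM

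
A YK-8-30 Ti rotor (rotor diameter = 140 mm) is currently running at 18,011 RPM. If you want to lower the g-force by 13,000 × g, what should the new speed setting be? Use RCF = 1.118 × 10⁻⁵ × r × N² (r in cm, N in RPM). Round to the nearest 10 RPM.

r = 140 mm / 2 = 70 mm = 7 cm
Current RCF = 1.118 × 10⁻⁵ × 7 × (18011)² = 1.118 × 10⁻⁵ × 7 × 324,396,121 ≈ 25,387.2 × g
Target RCF = 25,387.2 − 13,000 = 12,387.2 × g
N² = 12,387.2 / (7.826 × 10⁻⁵) = 158,282,648
N ≈ √158,282,648 ≈ 12,581.0

12580 RPM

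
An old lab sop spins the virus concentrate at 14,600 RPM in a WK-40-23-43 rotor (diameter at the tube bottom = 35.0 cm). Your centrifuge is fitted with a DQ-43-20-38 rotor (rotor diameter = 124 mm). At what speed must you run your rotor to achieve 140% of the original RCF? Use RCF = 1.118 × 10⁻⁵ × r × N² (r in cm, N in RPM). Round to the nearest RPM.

29023 RPM

Original rotor: r = 35.0 / 2 = 17.5 cm
RCF = 1.118 × 10⁻⁵ × r × N²
RCF_original = 1.118 × 10⁻⁵ × 17.5 × (14600)² = 1.118 × 10⁻⁵ × 17.5 × 213,160,000 ≈ 41,704.8 × g
Target RCF = 1.4 × 41,704.8 ≈ 58,386.7 × g
Your rotor: r = 124 mm / 2 = 62 mm = 6.2 cm
58,386.7 = 1.118 × 10⁻⁵ × 6.2 × N²
N² = 58,386.7 / (6.9316 × 10⁻⁵) = 842,326,447
N ≈ √842,326,447 ≈ 29,022.9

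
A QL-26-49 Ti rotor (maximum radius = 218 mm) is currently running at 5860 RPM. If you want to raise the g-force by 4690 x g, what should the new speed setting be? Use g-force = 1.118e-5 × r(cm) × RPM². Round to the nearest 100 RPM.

N₂ ≈ 7300 RPM

r = 218 mm = 21.8 cm
Current RCF = 1.118 × 10⁻⁵ × 21.8 × (5860)² = 1.118 × 10⁻⁵ × 21.8 × 34,339,600 ≈ 8,369.4 × g
Target RCF = 8,369.4 + 4,690 = 13,059.4 × g
N² = 13,059.4 / (24.3724 × 10⁻⁵) = 53,582,741
N ≈ √53,582,741 ≈ 7,320.0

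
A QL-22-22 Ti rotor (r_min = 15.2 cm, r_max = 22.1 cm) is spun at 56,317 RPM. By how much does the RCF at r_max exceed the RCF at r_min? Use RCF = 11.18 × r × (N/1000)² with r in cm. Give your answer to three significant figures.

≈ 245000 x g

ΔRCF = 11.18 × (r_max − r_min) × (N/1000)² = 11.18 × 6.9 × 3,171.604489 ≈ 244,663.9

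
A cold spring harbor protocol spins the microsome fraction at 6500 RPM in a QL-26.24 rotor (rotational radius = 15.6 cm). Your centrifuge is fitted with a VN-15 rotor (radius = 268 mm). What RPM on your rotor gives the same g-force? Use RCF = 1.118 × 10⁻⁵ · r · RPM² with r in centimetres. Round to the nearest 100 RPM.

≈ 5000 RPM

RCF_original = 1.118 × 10⁻⁵ × 15.6 × (6500)² = 1.118 × 10⁻⁵ × 15.6 × 42,250,000 ≈ 7,368.7 × g
Your rotor: r = 268 mm = 26.8 cm
7,368.7 = 1.118 × 10⁻⁵ × 26.8 × N²
N² = 7,368.7 / (29.9624 × 10⁻⁵) = 24,593,157
N ≈ √24,593,157 ≈ 4,959.1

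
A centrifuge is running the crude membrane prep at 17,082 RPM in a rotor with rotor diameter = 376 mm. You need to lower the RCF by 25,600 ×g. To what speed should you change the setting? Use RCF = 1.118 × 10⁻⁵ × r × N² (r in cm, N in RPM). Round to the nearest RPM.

N₂ ≈ 13038 RPM

r = 376 mm / 2 = 188 mm = 18.8 cm
Current RCF = 1.118 × 10⁻⁵ × 18.8 × (17082)² = 1.118 × 10⁻⁵ × 18.8 × 291,794,724 ≈ 61,330.6 × g
Target RCF = 61,330.6 − 25,600 = 35,730.6 × g
N² = 35,730.6 / (21.0184 × 10⁻⁵) = 169,996,765
N ≈ √169,996,765 ≈ 13,038.3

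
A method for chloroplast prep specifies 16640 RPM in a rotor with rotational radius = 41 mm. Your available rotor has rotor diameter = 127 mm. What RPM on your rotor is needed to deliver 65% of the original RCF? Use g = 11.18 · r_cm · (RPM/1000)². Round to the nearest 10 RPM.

10780 RPM

Original rotor: r = 41 mm = 4.1 cm
RCF_original = 11.18 × 4.1 × (16.64)² = 11.18 × 4.1 × 276.8896 ≈ 12,692.1 × g
Target RCF = 0.65 × 12,692.1 ≈ 8,249.9 × g
Your rotor: r = 127 mm / 2 = 63.5 mm = 6.35 cm
8,249.9 = 11.18 × 6.35 × (N/1000)²
(N/1000)² = 8,249.9 / 70.993 = 116.2072
N = 1000 × √116.2072 ≈ 10,779.9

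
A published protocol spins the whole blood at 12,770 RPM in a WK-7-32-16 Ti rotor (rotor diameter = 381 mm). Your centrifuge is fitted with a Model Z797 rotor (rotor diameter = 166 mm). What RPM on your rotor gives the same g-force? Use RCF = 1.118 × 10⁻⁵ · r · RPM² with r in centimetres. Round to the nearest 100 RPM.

Original rotor: r = 381 mm / 2 = 190.5 mm = 19.05 cm
RCF = 1.118 × 10⁻⁵ × r × N²
RCF_original = 1.118 × 10⁻⁵ × 19.05 × (12770)² = 1.118 × 10⁻⁵ × 19.05 × 163,072,900 ≈ 34,731.1 × g
Your rotor: r = 166 mm / 2 = 83 mm = 8.3 cm
34,731.1 = 1.118 × 10⁻⁵ × 8.3 × N²
N² = 34,731.1 / (9.2794 × 10⁻⁵) = 374,281,742
N ≈ √374,281,742 ≈ 19,346.4

19300 RPM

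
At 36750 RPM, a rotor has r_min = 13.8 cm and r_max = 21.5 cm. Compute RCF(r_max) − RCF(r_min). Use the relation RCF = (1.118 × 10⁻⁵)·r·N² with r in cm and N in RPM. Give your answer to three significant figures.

ΔRCF ≈ 116000 ×g

RCF_max = 1.118 × 10⁻⁵ × 21.5 × (36750)² = 1.118 × 10⁻⁵ × 21.5 × 1,350,562,500 ≈ 324,634.7 × g
RCF_min = 1.118 × 10⁻⁵ × 13.8 × (36750)² = 1.118 × 10⁻⁵ × 13.8 × 1,350,562,500 ≈ 208,370.2 × g
ΔRCF = 324,634.7 − 208,370.2 = 116,264.5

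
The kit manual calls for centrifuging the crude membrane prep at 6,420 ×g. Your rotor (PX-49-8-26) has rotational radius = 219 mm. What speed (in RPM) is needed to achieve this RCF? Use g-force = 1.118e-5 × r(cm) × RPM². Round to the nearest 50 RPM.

r = 219 mm = 21.9 cm
RCF = 1.118 × 10⁻⁵ × r × N²
6,420 = 1.118 × 10⁻⁵ × 21.9 × N²
N² = 6,420 / (24.4842 × 10⁻⁵) = 26,220,991
N ≈ √26,220,991 ≈ 5,120.6

N ≈ 5100 RPM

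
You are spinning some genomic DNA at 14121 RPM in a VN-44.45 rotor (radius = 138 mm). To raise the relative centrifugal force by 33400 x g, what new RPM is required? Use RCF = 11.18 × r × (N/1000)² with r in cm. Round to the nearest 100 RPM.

≈ 20400 RPM

r = 138 mm = 13.8 cm
Current RCF = 11.18 × 13.8 × (14.121)² = 11.18 × 13.8 × 199.402641 ≈ 30,764.6 × g
Target RCF = 30,764.6 + 33,400 = 64,164.6 × g
(N/1000)² = 64,164.6 / 154.284 = 415.8863
N = 1000 × √415.8863 ≈ 20,393.3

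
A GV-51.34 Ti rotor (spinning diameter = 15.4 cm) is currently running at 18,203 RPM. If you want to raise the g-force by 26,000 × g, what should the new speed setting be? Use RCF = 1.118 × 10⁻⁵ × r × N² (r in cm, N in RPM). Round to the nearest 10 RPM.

≈ 25170 RPM

r = 15.4 / 2 = 7.7 cm
Current RCF = 1.118 × 10⁻⁵ × 7.7 × (18203)² = 1.118 × 10⁻⁵ × 7.7 × 331,349,209 ≈ 28,524.5 × g
Target RCF = 28,524.5 + 26,000 = 54,524.5 × g
N² = 54,524.5 / (8.6086 × 10⁻⁵) = 633,372,442
N ≈ √633,372,442 ≈ 25,166.9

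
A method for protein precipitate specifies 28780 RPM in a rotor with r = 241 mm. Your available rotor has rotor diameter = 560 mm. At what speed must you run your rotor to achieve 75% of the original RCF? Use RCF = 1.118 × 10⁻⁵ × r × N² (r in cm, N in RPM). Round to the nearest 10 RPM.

23120 RPM

Original rotor: r = 241 mm = 24.1 cm
RCF_original = 1.118 × 10⁻⁵ × 24.1 × (28780)² = 1.118 × 10⁻⁵ × 24.1 × 828,288,400 ≈ 223,172.4 × g
Target RCF = 0.75 × 223,172.4 ≈ 167,379.3 × g
Your rotor: r = 560 mm / 2 = 280 mm = 28 cm
167,379.3 = 1.118 × 10⁻⁵ × 28 × N²
N² = 167,379.3 / (31.304 × 10⁻⁵) = 534,689,816
N ≈ √534,689,816 ≈ 23,123.4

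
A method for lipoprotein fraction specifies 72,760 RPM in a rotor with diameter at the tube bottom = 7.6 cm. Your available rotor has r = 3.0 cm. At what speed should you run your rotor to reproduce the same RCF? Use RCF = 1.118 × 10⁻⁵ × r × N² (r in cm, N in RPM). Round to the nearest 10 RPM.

Original rotor: r = 7.6 / 2 = 3.8 cm
RCF_original = 1.118 × 10⁻⁵ × 3.8 × (72760)² = 1.118 × 10⁻⁵ × 3.8 × 5,294,017,600 ≈ 224,911 × g
224,911 = 1.118 × 10⁻⁵ × 3 × N²
N² = 224,911 / (3.354 × 10⁻⁵) = 6,705,754,323
N ≈ √6,705,754,323 ≈ 81,888.7

≈ 81890 RPM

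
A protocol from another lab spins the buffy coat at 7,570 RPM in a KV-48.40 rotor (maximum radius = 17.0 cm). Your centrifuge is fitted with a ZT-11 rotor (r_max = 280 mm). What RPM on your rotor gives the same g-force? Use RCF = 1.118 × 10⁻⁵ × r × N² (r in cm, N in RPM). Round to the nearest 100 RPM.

5900 RPM

RCF_original = 1.118 × 10⁻⁵ × 17 × (7570)² = 1.118 × 10⁻⁵ × 17 × 57,304,900 ≈ 10,891.4 × g
Your rotor: r = 280 mm = 28.0 cm
10,891.4 = 1.118 × 10⁻⁵ × 28 × N²
N² = 10,891.4 / (31.304 × 10⁻⁵) = 34,792,359
N ≈ √34,792,359 ≈ 5,898.5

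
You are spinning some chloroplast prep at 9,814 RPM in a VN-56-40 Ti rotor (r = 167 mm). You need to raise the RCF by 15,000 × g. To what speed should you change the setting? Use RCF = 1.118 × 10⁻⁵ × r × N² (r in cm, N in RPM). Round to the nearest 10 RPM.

r = 167 mm = 16.7 cm
Current RCF = 1.118 × 10⁻⁵ × 16.7 × (9814)² = 1.118 × 10⁻⁵ × 16.7 × 96,314,596 ≈ 17,982.5 × g
Target RCF = 17,982.5 + 15,000 = 32,982.5 × g
N² = 32,982.5 / (18.6706 × 10⁻⁵) = 176,654,741
N ≈ √176,654,741 ≈ 13,291.2

13290 RPM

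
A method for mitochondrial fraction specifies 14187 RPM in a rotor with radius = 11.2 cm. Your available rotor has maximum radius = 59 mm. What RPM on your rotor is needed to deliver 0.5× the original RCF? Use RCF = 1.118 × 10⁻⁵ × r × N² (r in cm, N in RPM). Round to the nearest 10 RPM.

RCF_original = 1.118 × 10⁻⁵ × 11.2 × (14187)² = 1.118 × 10⁻⁵ × 11.2 × 201,270,969 ≈ 25,202.3 × g
Target RCF = 0.5 × 25,202.3 ≈ 12,601.1 × g
Your rotor: r = 59 mm = 5.9 cm
12,601.1 = 1.118 × 10⁻⁵ × 5.9 × N²
N² = 12,601.1 / (6.5962 × 10⁻⁵) = 191,035,748
N ≈ √191,035,748 ≈ 13,821.6

≈ 13820 RPM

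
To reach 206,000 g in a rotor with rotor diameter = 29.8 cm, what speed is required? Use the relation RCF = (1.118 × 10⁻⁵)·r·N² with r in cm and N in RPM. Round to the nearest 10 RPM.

r = 29.8 / 2 = 14.9 cm
RCF = 1.118 × 10⁻⁵ × r × N²
206,000 = 1.118 × 10⁻⁵ × 14.9 × N²
N² = 206,000 / (16.6582 × 10⁻⁵) = 1,236,628,207
N ≈ √1,236,628,207 ≈ 35,165.7

35170 RPM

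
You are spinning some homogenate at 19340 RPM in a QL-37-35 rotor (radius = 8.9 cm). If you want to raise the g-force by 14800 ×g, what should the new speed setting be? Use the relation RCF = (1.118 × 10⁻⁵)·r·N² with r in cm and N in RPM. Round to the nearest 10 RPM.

Current RCF = 1.118 × 10⁻⁵ × 8.9 × (19340)² = 1.118 × 10⁻⁵ × 8.9 × 374,035,600 ≈ 37,217.3 × g
Target RCF = 37,217.3 + 14,800 = 52,017.3 × g
N² = 52,017.3 / (9.9502 × 10⁻⁵) = 522,776,427
N ≈ √522,776,427 ≈ 22,864.3

22860 RPM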